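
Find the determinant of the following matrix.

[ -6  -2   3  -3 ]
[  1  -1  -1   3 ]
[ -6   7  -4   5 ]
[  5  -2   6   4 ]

Expand along row 1:
  + (-6) · M_11   where M_11 = det([-1 -1 3; 7 -4 5; -2 6 4]) = 186
  − (-2) · M_12   where M_12 = det([1 -1 3; -6 -4 5; 5 6 4]) = -143
  + (3) · M_13   where M_13 = det([1 -1 3; -6 7 5; 5 -2 4]) = -80
  − (-3) · M_14   where M_14 = det([1 -1 -1; -6 7 -4; 5 -2 6]) = 41
det = (+1)·(-6)·(186) + (-1)·(-2)·(-143) + (+1)·(3)·(-80) + (-1)·(-3)·(41) = -1519

-1519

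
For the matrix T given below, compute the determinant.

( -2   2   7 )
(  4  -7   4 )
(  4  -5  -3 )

Expand along row 1:
  + (-2) · |-7 4; -5 -3| = (-2)·(21 − (-20)) = -82
  − 2 · |4 4; 4 -3| = −2·(-12 − 16) = 56
  + 7 · |4 -7; 4 -5| = 7·(-20 − (-28)) = 56
Sum: (-82) + (56) + (56) = 30

|T| = 30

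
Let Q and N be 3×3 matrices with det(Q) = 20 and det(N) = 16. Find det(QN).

det(QN) = det(Q)·det(N) = (20)·(16) = 320

320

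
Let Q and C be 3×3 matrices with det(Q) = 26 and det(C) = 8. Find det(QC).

det(QC) = det(Q)·det(C) = (26)·(8) = 208

det(QC) = 208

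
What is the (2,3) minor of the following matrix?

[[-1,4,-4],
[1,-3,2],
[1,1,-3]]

-5

Delete row 2 and column 3; the remaining 2×2 submatrix is [-1 4; 1 1].
Its determinant is (-1)·1 − 4·1 = -5.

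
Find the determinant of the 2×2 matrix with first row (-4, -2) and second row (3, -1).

det = (-4)·(-1) − (-2)·3 = 4 − (-6) = 10

The determinant is 10.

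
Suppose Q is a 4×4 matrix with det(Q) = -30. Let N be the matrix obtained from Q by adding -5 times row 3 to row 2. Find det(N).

Adding a multiple of one row to another leaves the determinant unchanged.
det(N) = (1)·(-30) = -30

|N| = -30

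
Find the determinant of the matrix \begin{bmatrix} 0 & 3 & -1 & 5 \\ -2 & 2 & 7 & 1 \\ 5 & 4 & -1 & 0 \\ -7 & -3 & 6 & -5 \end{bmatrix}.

Expand along row 1 (it has 1 zero):
  − (3) · M_12   where M_12 = det([-2 7 1; 5 -1 0; -7 6 -5]) = 188
  + (-1) · M_13   where M_13 = det([-2 2 1; 5 4 0; -7 -3 -5]) = 103
  − (5) · M_14   where M_14 = det([-2 2 7; 5 4 -1; -7 -3 6]) = 3
det = (-1)·(3)·(188) + (+1)·(-1)·(103) + (-1)·(5)·(3) = -682

-682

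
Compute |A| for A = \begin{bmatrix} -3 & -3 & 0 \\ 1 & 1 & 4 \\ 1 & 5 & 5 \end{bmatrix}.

Expand along column 3:
  − 4 · |-3 -3; 1 5| = −4·(-15 − (-3)) = 48
  + 5 · |-3 -3; 1 1| = 5·(-3 − (-3)) = 0
Sum: (48) + (0) = 48

The determinant is 48.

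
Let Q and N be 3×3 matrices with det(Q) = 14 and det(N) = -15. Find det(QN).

-210

det(QN) = det(Q)·det(N) = (14)·(-15) = -210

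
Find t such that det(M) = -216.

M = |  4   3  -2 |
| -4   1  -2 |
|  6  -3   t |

-9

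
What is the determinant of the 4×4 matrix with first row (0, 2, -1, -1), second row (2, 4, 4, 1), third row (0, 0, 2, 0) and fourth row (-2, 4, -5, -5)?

0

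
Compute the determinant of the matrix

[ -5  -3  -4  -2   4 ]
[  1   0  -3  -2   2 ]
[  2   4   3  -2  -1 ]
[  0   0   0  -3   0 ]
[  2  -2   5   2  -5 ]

Expand along row 4 (it has 4 zeros):
  + (-3) · M_44   where M_44 = det([-5 -3 -4 4; 1 0 -3 2; 2 4 3 -1; 2 -2 5 -5]) = -72
det = (+1)·(-3)·(-72) = 216

The determinant is 216.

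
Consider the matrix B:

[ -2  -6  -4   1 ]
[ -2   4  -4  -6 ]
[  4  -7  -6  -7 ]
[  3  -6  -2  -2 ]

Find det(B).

det(B) = -152

Expand along row 1:
  + (-2) · M_11   where M_11 = det([4 -4 -6; -7 -6 -7; -6 -2 -2]) = 12
  − (-6) · M_12   where M_12 = det([-2 -4 -6; 4 -6 -7; 3 -2 -2]) = -4
  + (-4) · M_13   where M_13 = det([-2 4 -6; 4 -7 -7; 3 -6 -2]) = 22
  − (1) · M_14   where M_14 = det([-2 4 -4; 4 -7 -6; 3 -6 -2]) = 16
det = (+1)·(-2)·(12) + (-1)·(-6)·(-4) + (+1)·(-4)·(22) + (-1)·(1)·(16) = -152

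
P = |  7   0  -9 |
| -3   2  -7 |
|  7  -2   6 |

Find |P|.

58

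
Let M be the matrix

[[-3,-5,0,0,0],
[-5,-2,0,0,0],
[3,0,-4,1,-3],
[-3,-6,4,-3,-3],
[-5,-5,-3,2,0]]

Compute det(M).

|M| = 228

M is block lower-triangular with a 2×2 block and a 3×3 block on the diagonal, so its determinant equals the product of the determinants of the diagonal blocks.
det of the 2×2 block = -19
det of the 3×3 block = -12
det = (-19)·(-12) = 228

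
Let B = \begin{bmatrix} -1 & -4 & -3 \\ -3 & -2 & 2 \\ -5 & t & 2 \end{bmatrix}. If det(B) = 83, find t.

t = 3

Expanding along the column containing t, det(B) is linear in t: det(B) = (11)·t + (50).
Set (11)·t + (50) = 83  ⇒  (11)·t = 33  ⇒  t = 3.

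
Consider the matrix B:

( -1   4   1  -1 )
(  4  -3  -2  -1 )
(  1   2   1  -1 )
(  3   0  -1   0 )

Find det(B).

Expand along row 4 (it has 2 zeros):
  − (3) · M_41   where M_41 = det([4 1 -1; -3 -2 -1; 2 1 -1]) = 6
  − (-1) · M_43   where M_43 = det([-1 4 -1; 4 -3 -1; 1 2 -1]) = -4
det = (-1)·(3)·(6) + (-1)·(-1)·(-4) = -22

-22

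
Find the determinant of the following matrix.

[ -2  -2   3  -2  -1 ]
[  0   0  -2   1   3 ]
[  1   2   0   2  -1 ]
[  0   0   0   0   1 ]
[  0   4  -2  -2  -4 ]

-40

Expand along row 4 (it has 4 zeros):
  − (1) · M_45   where M_45 = det([-2 -2 3 -2; 0 0 -2 1; 1 2 0 2; 0 4 -2 -2]) = 40
det = (-1)·(1)·(40) = -40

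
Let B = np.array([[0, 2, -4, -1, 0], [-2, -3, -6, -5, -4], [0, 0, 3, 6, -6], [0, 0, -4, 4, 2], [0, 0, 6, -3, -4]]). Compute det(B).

B is block upper-triangular with a 2×2 block and a 3×3 block on the diagonal, so its determinant equals the product of the determinants of the diagonal blocks.
det of the 2×2 block = 4
det of the 3×3 block = 18
det = (4)·(18) = 72

The determinant is 72.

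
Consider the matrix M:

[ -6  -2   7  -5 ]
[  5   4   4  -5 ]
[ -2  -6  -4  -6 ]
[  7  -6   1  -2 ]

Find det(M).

The determinant is -6508.

Expand along row 1:
  + (-6) · M_11   where M_11 = det([4 4 -5; -6 -4 -6; -6 1 -2]) = 302
  − (-2) · M_12   where M_12 = det([5 4 -5; -2 -4 -6; 7 1 -2]) = -244
  + (7) · M_13   where M_13 = det([5 4 -5; -2 -6 -6; 7 -6 -2]) = -574
  − (-5) · M_14   where M_14 = det([5 4 4; -2 -6 -4; 7 -6 1]) = -38
det = (+1)·(-6)·(302) + (-1)·(-2)·(-244) + (+1)·(7)·(-574) + (-1)·(-5)·(-38) = -6508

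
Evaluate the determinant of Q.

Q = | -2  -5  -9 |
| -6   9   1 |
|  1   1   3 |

The determinant is -12.

Expand along column 1:
  + (-2) · |9 1; 1 3| = (-2)·(27 − 1) = -52
  − (-6) · |-5 -9; 1 3| = −(-6)·(-15 − (-9)) = -36
  + 1 · |-5 -9; 9 1| = 1·(-5 − (-81)) = 76
Sum: (-52) + (-36) + (76) = -12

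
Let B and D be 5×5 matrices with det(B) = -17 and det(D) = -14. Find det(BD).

det(BD) = det(B)·det(D) = (-17)·(-14) = 238

|BD| = 238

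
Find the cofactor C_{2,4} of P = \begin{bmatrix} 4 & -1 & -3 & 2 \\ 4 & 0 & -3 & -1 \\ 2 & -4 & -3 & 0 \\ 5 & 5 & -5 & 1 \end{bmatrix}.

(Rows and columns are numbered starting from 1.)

Delete row 2 and column 4; the remaining 3×3 submatrix is [4 -1 -3; 2 -4 -3; 5 5 -5].
Its determinant is 55.
The cofactor carries sign (−1)^(2+4) = +1, so C_{2,4} = +(55) = 55.

55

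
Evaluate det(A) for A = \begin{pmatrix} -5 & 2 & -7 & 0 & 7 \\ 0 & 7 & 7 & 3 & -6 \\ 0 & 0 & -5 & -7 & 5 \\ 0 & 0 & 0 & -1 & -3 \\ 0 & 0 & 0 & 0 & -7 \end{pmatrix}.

1225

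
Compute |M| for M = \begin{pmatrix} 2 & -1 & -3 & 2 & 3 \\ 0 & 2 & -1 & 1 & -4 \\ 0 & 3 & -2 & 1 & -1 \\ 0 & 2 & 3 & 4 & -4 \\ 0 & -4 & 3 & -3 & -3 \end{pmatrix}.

Expand along column 1 (it has 4 zeros):
  + (2) · M_11   where M_11 = det([2 -1 1 -4; 3 -2 1 -1; 2 3 4 -4; -4 3 -3 -3]) = -81
det = (+1)·(2)·(-81) = -162

det(M) = -162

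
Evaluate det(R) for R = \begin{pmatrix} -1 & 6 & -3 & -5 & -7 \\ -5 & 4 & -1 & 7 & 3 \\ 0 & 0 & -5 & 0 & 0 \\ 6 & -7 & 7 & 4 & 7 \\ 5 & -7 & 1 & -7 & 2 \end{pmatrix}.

Expand along row 3 (it has 4 zeros):
  + (-5) · M_33   where M_33 = det([-1 6 -5 -7; -5 4 7 3; 6 -7 4 7; 5 -7 -7 2]) = 864
det = (+1)·(-5)·(864) = -4320

The determinant is -4320.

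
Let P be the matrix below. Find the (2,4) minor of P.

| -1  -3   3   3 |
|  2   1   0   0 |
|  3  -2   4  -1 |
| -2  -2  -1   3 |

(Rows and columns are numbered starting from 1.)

Delete row 2 and column 4; the remaining 3×3 submatrix is [-1 -3 3; 3 -2 4; -2 -2 -1].
Its determinant is -25.

The minor is -25.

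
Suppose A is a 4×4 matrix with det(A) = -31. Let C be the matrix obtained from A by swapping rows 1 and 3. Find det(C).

Swapping two rows multiplies the determinant by −1.
det(C) = (-1)·(-31) = 31

det(C) = 31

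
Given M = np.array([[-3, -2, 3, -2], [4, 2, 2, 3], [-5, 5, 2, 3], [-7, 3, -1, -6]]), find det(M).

|M| = -921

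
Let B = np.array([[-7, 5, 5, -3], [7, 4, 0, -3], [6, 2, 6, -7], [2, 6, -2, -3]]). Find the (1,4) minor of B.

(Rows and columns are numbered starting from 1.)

The minor is -184.

Delete row 1 and column 4; the remaining 3×3 submatrix is [7 4 0; 6 2 6; 2 6 -2].
Its determinant is -184.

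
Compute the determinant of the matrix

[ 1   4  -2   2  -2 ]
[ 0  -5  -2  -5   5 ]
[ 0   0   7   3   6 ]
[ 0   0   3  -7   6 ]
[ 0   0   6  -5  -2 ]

-2980

The matrix is block upper-triangular with a 2×2 block and a 3×3 block on the diagonal, so its determinant equals the product of the determinants of the diagonal blocks.
det of the 2×2 block = -5
det of the 3×3 block = 596
det = (-5)·(596) = -2980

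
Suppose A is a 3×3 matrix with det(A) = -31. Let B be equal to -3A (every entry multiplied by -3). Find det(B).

837

For a 3×3 matrix, det(-3A) = (-3)^3·det(A) = -27·det(A).
det(B) = (-27)·(-31) = 837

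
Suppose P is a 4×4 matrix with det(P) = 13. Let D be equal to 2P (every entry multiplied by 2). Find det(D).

For a 4×4 matrix, det(2P) = 2^4·det(P) = 16·det(P).
det(D) = (16)·(13) = 208

208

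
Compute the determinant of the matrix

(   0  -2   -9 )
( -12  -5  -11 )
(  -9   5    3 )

Expand along column 1:
  − (-12) · |-2 -9; 5 3| = −(-12)·(-6 − (-45)) = 468
  + (-9) · |-2 -9; -5 -11| = (-9)·(22 − 45) = 207
Sum: (468) + (207) = 675

675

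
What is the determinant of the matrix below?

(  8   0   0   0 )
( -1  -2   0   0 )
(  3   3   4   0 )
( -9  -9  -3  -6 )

The matrix is lower triangular, so the determinant is the product of the diagonal entries:
det = (8) · (-2) · (4) · (-6) = 384

The determinant is 384.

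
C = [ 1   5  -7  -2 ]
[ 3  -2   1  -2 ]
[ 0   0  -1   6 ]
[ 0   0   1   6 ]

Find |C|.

|C| = 204

C is block upper-triangular with a 2×2 block and a 2×2 block on the diagonal, so its determinant equals the product of the determinants of the diagonal blocks.
det of the 2×2 block = -17
det of the 2×2 block = -12
det = (-17)·(-12) = 204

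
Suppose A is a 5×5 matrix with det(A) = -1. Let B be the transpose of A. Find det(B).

det(B) = -1

det(Aᵀ) = det(A).
det(B) = (1)·(-1) = -1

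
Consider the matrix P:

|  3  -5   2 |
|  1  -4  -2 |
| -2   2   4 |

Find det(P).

det(P) = -48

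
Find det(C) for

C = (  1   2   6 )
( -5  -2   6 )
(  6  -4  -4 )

The determinant is 256.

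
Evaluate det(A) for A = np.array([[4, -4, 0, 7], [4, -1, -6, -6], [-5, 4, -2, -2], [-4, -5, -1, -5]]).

The determinant is 2327.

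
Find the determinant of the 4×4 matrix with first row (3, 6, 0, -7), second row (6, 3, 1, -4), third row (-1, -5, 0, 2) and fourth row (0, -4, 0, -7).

Expand along column 3 (it has 3 zeros):
  − (1) · M_23   where M_23 = det([3 6 -7; -1 -5 2; 0 -4 -7]) = 59
det = (-1)·(1)·(59) = -59

The determinant is -59.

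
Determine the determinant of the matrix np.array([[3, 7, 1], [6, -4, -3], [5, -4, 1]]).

Expand along column 1:
  + 3 · |-4 -3; -4 1| = 3·(-4 − 12) = -48
  − 6 · |7 1; -4 1| = −6·(7 − (-4)) = -66
  + 5 · |7 1; -4 -3| = 5·(-21 − (-4)) = -85
Sum: (-48) + (-66) + (-85) = -199

The determinant is -199.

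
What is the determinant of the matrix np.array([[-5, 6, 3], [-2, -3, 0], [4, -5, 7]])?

255

Expand along column 3:
  + 3 · |-2 -3; 4 -5| = 3·(10 − (-12)) = 66
  + 7 · |-5 6; -2 -3| = 7·(15 − (-12)) = 189
Sum: (66) + (189) = 255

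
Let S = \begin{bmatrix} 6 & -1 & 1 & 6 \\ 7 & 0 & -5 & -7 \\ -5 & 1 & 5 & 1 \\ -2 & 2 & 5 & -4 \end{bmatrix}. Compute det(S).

Expand along row 2 (it has 1 zero):
  − (7) · M_21   where M_21 = det([-1 1 6; 1 5 1; 2 5 -4]) = 1
  − (-5) · M_23   where M_23 = det([6 -1 6; -5 1 1; -2 2 -4]) = -62
  + (-7) · M_24   where M_24 = det([6 -1 1; -5 1 5; -2 2 5]) = -53
det = (-1)·(7)·(1) + (-1)·(-5)·(-62) + (+1)·(-7)·(-53) = 54

det(S) = 54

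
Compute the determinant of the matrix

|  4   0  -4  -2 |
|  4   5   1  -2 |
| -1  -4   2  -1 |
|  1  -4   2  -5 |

Expand along row 1 (it has 1 zero):
  + (4) · M_11   where M_11 = det([5 1 -2; -4 2 -1; -4 2 -5]) = -56
  + (-4) · M_13   where M_13 = det([4 5 -2; -1 -4 -1; 1 -4 -5]) = 18
  − (-2) · M_14   where M_14 = det([4 5 1; -1 -4 2; 1 -4 2]) = 28
det = (+1)·(4)·(-56) + (+1)·(-4)·(18) + (-1)·(-2)·(28) = -240

-240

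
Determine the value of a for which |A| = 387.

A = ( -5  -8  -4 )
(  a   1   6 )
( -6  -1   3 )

a = 6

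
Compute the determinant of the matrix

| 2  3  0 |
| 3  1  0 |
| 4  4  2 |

Expand along column 3:
  + 2 · |2 3; 3 1| = 2·(2 − 9) = -14

-14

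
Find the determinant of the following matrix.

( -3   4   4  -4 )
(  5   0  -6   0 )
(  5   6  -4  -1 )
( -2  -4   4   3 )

The determinant is 228.

Expand along row 2 (it has 2 zeros):
  − (5) · M_21   where M_21 = det([4 4 -4; 6 -4 -1; -4 4 3]) = -120
  − (-6) · M_23   where M_23 = det([-3 4 -4; 5 6 -1; -2 -4 3]) = -62
det = (-1)·(5)·(-120) + (-1)·(-6)·(-62) = 228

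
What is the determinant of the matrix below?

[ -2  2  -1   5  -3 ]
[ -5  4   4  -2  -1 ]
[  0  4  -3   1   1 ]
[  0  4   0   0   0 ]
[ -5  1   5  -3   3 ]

1144

Expand along row 4 (it has 4 zeros):
  + (4) · M_42   where M_42 = det([-2 -1 5 -3; -5 4 -2 -1; 0 -3 1 1; -5 5 -3 3]) = 286
det = (+1)·(4)·(286) = 1144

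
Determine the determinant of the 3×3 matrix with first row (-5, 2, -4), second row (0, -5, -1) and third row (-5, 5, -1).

60

Expand along column 1:
  + (-5) · |-5 -1; 5 -1| = (-5)·(5 − (-5)) = -50
  + (-5) · |2 -4; -5 -1| = (-5)·(-2 − 20) = 110
Sum: (-50) + (110) = 60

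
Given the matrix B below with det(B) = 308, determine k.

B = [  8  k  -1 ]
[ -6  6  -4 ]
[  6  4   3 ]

Expanding along the column containing k, det(B) is linear in k: det(B) = (-6)·k + (332).
Set (-6)·k + (332) = 308  ⇒  (-6)·k = -24  ⇒  k = 4.

k = 4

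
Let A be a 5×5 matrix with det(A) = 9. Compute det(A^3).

det(A^3) = (det A)^3 = (9)^3 = 729

729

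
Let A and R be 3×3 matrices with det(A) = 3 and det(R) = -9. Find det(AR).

det(AR) = det(A)·det(R) = (3)·(-9) = -27

The determinant is -27.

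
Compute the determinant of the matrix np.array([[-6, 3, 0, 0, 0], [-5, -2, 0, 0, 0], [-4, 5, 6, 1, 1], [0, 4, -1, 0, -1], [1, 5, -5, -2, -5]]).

The matrix is block lower-triangular with a 2×2 block and a 3×3 block on the diagonal, so its determinant equals the product of the determinants of the diagonal blocks.
det of the 2×2 block = 27
det of the 3×3 block = -10
det = (27)·(-10) = -270

The determinant is -270.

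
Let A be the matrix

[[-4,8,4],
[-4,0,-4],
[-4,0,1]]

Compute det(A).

Expand along column 2:
  − 8 · |-4 -4; -4 1| = −8·(-4 − 16) = 160

det(A) = 160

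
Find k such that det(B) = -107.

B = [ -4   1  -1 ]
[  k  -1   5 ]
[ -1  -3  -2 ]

Expanding along the column containing k, det(B) is linear in k: det(B) = (5)·k + (-72).
Set (5)·k + (-72) = -107  ⇒  (5)·k = -35  ⇒  k = -7.

-7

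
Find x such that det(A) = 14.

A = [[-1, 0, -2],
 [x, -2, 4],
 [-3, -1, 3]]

x = 0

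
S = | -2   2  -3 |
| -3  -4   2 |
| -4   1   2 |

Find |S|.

73

Expand along column 1:
  + (-2) · |-4 2; 1 2| = (-2)·(-8 − 2) = 20
  − (-3) · |2 -3; 1 2| = −(-3)·(4 − (-3)) = 21
  + (-4) · |2 -3; -4 2| = (-4)·(4 − 12) = 32
Sum: (20) + (21) + (32) = 73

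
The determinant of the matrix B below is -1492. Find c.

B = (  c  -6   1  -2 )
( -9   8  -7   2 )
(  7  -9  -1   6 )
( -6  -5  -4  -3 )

-1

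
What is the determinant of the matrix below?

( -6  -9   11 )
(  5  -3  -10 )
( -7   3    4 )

Expand along column 1:
  + (-6) · |-3 -10; 3 4| = (-6)·(-12 − (-30)) = -108
  − 5 · |-9 11; 3 4| = −5·(-36 − 33) = 345
  + (-7) · |-9 11; -3 -10| = (-7)·(90 − (-33)) = -861
Sum: (-108) + (345) + (-861) = -624

The determinant is -624.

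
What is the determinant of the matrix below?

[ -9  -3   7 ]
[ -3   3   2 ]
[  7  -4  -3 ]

Expand along row 1:
  + (-9) · |3 2; -4 -3| = (-9)·(-9 − (-8)) = 9
  − (-3) · |-3 2; 7 -3| = −(-3)·(9 − 14) = -15
  + 7 · |-3 3; 7 -4| = 7·(12 − 21) = -63
Sum: (9) + (-15) + (-63) = -69

-69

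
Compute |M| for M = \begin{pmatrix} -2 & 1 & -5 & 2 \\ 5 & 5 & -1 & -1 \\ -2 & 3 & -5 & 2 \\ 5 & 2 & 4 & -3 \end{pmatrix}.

28

Expand along row 1:
  + (-2) · M_11   where M_11 = det([5 -1 -1; 3 -5 2; 2 4 -3]) = 0
  − (1) · M_12   where M_12 = det([5 -1 -1; -2 -5 2; 5 4 -3]) = 14
  + (-5) · M_13   where M_13 = det([5 5 -1; -2 3 2; 5 2 -3]) = -26
  − (2) · M_14   where M_14 = det([5 5 -1; -2 3 -5; 5 2 4]) = 44
det = (+1)·(-2)·(0) + (-1)·(1)·(14) + (+1)·(-5)·(-26) + (-1)·(2)·(44) = 28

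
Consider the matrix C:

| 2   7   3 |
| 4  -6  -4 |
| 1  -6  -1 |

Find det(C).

det(C) = -90

Expand along column 1:
  + 2 · |-6 -4; -6 -1| = 2·(6 − 24) = -36
  − 4 · |7 3; -6 -1| = −4·(-7 − (-18)) = -44
  + 1 · |7 3; -6 -4| = 1·(-28 − (-18)) = -10
Sum: (-36) + (-44) + (-10) = -90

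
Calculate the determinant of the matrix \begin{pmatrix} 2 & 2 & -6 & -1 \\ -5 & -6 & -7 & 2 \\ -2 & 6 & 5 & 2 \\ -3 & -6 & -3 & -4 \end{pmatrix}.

Expand along row 1:
  + (2) · M_11   where M_11 = det([-6 -7 2; 6 5 2; -6 -3 -4]) = 24
  − (2) · M_12   where M_12 = det([-5 -7 2; -2 5 2; -3 -3 -4]) = 210
  + (-6) · M_13   where M_13 = det([-5 -6 2; -2 6 2; -3 -6 -4]) = 204
  − (-1) · M_14   where M_14 = det([-5 -6 -7; -2 6 5; -3 -6 -3]) = -144
det = (+1)·(2)·(24) + (-1)·(2)·(210) + (+1)·(-6)·(204) + (-1)·(-1)·(-144) = -1740

-1740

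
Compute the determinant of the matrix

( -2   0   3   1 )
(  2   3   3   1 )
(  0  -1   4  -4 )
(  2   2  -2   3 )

-36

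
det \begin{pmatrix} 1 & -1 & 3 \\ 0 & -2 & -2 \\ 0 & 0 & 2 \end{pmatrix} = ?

The determinant is -4.

The matrix is upper triangular, so the determinant is the product of the diagonal entries:
det = (1) · (-2) · (2) = -4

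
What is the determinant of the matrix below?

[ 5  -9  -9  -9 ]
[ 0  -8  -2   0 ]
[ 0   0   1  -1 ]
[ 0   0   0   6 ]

The matrix is upper triangular, so the determinant is the product of the diagonal entries:
det = (5) · (-8) · (1) · (6) = -240

-240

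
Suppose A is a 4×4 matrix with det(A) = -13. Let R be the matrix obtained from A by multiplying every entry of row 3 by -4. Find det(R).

Scaling one row by -4 multiplies the determinant by -4.
det(R) = (-4)·(-13) = 52

det(R) = 52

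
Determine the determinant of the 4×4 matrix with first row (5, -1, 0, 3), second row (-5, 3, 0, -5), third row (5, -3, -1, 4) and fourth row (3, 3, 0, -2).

2

Expand along column 3 (it has 3 zeros):
  + (-1) · M_33   where M_33 = det([5 -1 3; -5 3 -5; 3 3 -2]) = -2
det = (+1)·(-1)·(-2) = 2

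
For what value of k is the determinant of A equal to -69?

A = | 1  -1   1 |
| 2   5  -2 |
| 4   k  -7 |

-2

Expanding along the column containing k, det(A) is linear in k: det(A) = (4)·k + (-61).
Set (4)·k + (-61) = -69  ⇒  (4)·k = -8  ⇒  k = -2.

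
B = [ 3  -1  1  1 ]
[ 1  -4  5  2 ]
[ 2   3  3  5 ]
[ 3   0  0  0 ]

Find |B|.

60

Expand along row 4 (it has 3 zeros):
  − (3) · M_41   where M_41 = det([-1 1 1; -4 5 2; 3 3 5]) = -20
det = (-1)·(3)·(-20) = 60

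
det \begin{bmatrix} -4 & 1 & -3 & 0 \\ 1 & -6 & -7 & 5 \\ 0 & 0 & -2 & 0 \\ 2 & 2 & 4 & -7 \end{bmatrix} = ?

222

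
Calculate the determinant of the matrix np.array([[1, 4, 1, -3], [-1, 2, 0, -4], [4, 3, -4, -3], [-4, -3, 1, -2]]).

64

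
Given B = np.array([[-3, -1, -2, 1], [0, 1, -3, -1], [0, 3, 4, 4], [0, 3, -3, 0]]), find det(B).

Expand along column 1 (it has 3 zeros):
  + (-3) · M_11   where M_11 = det([1 -3 -1; 3 4 4; 3 -3 0]) = -3
det = (+1)·(-3)·(-3) = 9

9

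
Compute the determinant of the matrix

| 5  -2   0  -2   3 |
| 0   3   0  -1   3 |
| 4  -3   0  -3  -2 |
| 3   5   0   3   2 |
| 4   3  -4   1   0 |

Expand along column 3 (it has 4 zeros):
  + (-4) · M_53   where M_53 = det([5 -2 -2 3; 0 3 -1 3; 4 -3 -3 -2; 3 5 3 2]) = 450
det = (+1)·(-4)·(450) = -1800

-1800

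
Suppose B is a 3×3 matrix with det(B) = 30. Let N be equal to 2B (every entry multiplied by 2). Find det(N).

For a 3×3 matrix, det(2B) = 2^3·det(B) = 8·det(B).
det(N) = (8)·(30) = 240

240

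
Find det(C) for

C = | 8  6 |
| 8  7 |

det(C) = 8·7 − 6·8 = 56 − 48 = 8

8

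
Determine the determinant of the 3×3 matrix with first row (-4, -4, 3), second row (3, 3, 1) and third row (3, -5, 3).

-104

Expand along column 1:
  + (-4) · |3 1; -5 3| = (-4)·(9 − (-5)) = -56
  − 3 · |-4 3; -5 3| = −3·(-12 − (-15)) = -9
  + 3 · |-4 3; 3 1| = 3·(-4 − 9) = -39
Sum: (-56) + (-9) + (-39) = -104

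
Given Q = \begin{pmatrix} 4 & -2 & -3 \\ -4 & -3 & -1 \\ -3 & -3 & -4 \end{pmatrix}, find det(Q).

Expand along row 1:
  + 4 · |-3 -1; -3 -4| = 4·(12 − 3) = 36
  − (-2) · |-4 -1; -3 -4| = −(-2)·(16 − 3) = 26
  + (-3) · |-4 -3; -3 -3| = (-3)·(12 − 9) = -9
Sum: (36) + (26) + (-9) = 53

|Q| = 53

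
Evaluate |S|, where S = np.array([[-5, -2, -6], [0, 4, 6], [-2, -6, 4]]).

Expand along row 2:
  + 4 · |-5 -6; -2 4| = 4·(-20 − 12) = -128
  − 6 · |-5 -2; -2 -6| = −6·(30 − 4) = -156
Sum: (-128) + (-156) = -284

The determinant is -284.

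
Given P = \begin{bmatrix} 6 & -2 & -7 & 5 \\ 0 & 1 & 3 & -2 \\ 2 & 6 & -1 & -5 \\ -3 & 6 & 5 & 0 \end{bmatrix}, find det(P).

det(P) = -860

Expand along row 2 (it has 1 zero):
  + (1) · M_22   where M_22 = det([6 -7 5; 2 -1 -5; -3 5 0]) = 80
  − (3) · M_23   where M_23 = det([6 -2 5; 2 6 -5; -3 6 0]) = 300
  + (-2) · M_24   where M_24 = det([6 -2 -7; 2 6 -1; -3 6 5]) = 20
det = (+1)·(1)·(80) + (-1)·(3)·(300) + (+1)·(-2)·(20) = -860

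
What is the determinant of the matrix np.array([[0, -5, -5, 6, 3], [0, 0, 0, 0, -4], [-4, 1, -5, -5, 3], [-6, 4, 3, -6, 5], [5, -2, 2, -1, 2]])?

3956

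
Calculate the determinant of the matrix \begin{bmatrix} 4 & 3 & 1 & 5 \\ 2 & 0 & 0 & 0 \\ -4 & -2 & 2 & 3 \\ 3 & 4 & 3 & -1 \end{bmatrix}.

Expand along row 2 (it has 3 zeros):
  − (2) · M_21   where M_21 = det([3 1 5; -2 2 3; 4 3 -1]) = -93
det = (-1)·(2)·(-93) = 186

186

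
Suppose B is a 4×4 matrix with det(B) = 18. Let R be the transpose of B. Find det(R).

det(Bᵀ) = det(B).
det(R) = (1)·(18) = 18

|R| = 18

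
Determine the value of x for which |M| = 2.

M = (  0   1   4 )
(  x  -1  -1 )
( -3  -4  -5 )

-1

Expanding along the column containing x, det(M) is linear in x: det(M) = (-11)·x + (-9).
Set (-11)·x + (-9) = 2  ⇒  (-11)·x = 11  ⇒  x = -1.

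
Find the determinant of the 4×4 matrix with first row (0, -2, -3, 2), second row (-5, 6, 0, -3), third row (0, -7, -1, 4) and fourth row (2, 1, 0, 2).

Expand along column 1 (it has 2 zeros):
  − (-5) · M_21   where M_21 = det([-2 -3 2; -7 -1 4; 1 0 2]) = -48
  − (2) · M_41   where M_41 = det([-2 -3 2; 6 0 -3; -7 -1 4]) = 3
det = (-1)·(-5)·(-48) + (-1)·(2)·(3) = -246

The determinant is -246.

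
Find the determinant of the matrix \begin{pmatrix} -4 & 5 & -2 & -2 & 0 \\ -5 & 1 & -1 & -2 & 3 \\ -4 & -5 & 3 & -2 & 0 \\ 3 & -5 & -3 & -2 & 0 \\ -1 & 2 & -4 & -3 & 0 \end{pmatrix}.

Expand along column 5 (it has 4 zeros):
  − (3) · M_25   where M_25 = det([-4 5 -2 -2; -4 -5 3 -2; 3 -5 -3 -2; -1 2 -4 -3]) = 75
det = (-1)·(3)·(75) = -225

The determinant is -225.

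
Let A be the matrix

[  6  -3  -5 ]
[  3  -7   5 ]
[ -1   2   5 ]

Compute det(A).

Expand along row 1:
  + 6 · |-7 5; 2 5| = 6·(-35 − 10) = -270
  − (-3) · |3 5; -1 5| = −(-3)·(15 − (-5)) = 60
  + (-5) · |3 -7; -1 2| = (-5)·(6 − 7) = 5
Sum: (-270) + (60) + (5) = -205

det(A) = -205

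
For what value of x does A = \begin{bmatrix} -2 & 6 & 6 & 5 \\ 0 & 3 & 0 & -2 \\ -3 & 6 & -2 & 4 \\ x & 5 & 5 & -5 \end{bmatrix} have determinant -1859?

x = -8

Expanding along the row containing x, det(A) is linear in x: det(A) = (198)·x + (-275).
Set (198)·x + (-275) = -1859  ⇒  (198)·x = -1584  ⇒  x = -8.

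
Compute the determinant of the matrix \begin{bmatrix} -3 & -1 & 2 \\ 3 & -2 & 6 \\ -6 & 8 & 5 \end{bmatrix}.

Expand along row 1:
  + (-3) · |-2 6; 8 5| = (-3)·(-10 − 48) = 174
  − (-1) · |3 6; -6 5| = −(-1)·(15 − (-36)) = 51
  + 2 · |3 -2; -6 8| = 2·(24 − 12) = 24
Sum: (174) + (51) + (24) = 249

The determinant is 249.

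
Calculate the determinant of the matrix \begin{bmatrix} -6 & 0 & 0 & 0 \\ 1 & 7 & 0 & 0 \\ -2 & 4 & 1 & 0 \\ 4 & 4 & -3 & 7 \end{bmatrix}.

The matrix is lower triangular, so the determinant is the product of the diagonal entries:
det = (-6) · (7) · (1) · (7) = -294

-294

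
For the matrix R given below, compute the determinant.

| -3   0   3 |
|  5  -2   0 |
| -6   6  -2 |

Expand along row 1:
  + (-3) · |-2 0; 6 -2| = (-3)·(4 − 0) = -12
  + 3 · |5 -2; -6 6| = 3·(30 − 12) = 54
Sum: (-12) + (54) = 42

42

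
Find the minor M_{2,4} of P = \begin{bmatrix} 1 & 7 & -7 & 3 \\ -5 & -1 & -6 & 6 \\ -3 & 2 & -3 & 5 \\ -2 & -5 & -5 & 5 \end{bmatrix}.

The minor is -221.

Delete row 2 and column 4; the remaining 3×3 submatrix is [1 7 -7; -3 2 -3; -2 -5 -5].
Its determinant is -221.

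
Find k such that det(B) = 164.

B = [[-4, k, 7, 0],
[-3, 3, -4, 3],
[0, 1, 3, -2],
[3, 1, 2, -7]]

Expanding along the row containing k, det(B) is linear in k: det(B) = (-48)·k + (212).
Set (-48)·k + (212) = 164  ⇒  (-48)·k = -48  ⇒  k = 1.

1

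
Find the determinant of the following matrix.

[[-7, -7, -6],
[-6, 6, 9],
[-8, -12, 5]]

Expand along column 1:
  + (-7) · |6 9; -12 5| = (-7)·(30 − (-108)) = -966
  − (-6) · |-7 -6; -12 5| = −(-6)·(-35 − 72) = -642
  + (-8) · |-7 -6; 6 9| = (-8)·(-63 − (-36)) = 216
Sum: (-966) + (-642) + (216) = -1392

-1392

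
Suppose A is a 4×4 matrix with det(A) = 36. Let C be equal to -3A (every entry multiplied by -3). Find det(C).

|C| = 2916

For a 4×4 matrix, det(-3A) = (-3)^4·det(A) = 81·det(A).
det(C) = (81)·(36) = 2916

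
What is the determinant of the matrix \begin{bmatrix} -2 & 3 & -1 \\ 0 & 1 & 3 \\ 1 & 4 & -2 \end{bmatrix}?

Expand along row 2:
  + 1 · |-2 -1; 1 -2| = 1·(4 − (-1)) = 5
  − 3 · |-2 3; 1 4| = −3·(-8 − 3) = 33
Sum: (5) + (33) = 38

The determinant is 38.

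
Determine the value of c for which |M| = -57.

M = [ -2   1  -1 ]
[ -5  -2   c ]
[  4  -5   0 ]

4

Expanding along the row containing c, det(M) is linear in c: det(M) = (-6)·c + (-33).
Set (-6)·c + (-33) = -57  ⇒  (-6)·c = -24  ⇒  c = 4.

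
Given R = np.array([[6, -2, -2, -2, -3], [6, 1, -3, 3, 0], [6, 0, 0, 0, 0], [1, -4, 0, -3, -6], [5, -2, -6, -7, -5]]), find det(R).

Expand along row 3 (it has 4 zeros):
  + (6) · M_31   where M_31 = det([-2 -2 -2 -3; 1 -3 3 0; -4 0 -3 -6; -2 -6 -7 -5]) = -96
det = (+1)·(6)·(-96) = -576

The determinant is -576.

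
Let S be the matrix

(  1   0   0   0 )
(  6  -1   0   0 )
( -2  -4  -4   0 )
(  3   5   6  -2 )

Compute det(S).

S is lower triangular, so det(S) is the product of the diagonal entries:
det = (1) · (-1) · (-4) · (-2) = -8

The determinant is -8.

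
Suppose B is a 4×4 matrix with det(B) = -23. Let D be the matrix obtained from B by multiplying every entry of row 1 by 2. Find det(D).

Scaling one row by 2 multiplies the determinant by 2.
det(D) = (2)·(-23) = -46

det(D) = -46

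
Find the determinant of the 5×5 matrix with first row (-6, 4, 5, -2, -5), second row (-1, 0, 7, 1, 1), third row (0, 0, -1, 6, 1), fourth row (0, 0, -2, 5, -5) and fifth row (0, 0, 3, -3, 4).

The determinant is -224.

The matrix is block upper-triangular with a 2×2 block and a 3×3 block on the diagonal, so its determinant equals the product of the determinants of the diagonal blocks.
det of the 2×2 block = 4
det of the 3×3 block = -56
det = (4)·(-56) = -224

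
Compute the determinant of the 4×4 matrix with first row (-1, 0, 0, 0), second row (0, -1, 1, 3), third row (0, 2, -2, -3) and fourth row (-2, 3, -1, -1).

-6

Expand along row 1 (it has 3 zeros):
  + (-1) · M_11   where M_11 = det([-1 1 3; 2 -2 -3; 3 -1 -1]) = 6
det = (+1)·(-1)·(6) = -6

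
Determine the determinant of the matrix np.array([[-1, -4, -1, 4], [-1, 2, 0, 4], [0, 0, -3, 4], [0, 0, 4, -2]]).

60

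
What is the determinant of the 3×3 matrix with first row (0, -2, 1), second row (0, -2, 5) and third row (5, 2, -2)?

Expand along column 1:
  + 5 · |-2 1; -2 5| = 5·(-10 − (-2)) = -40

The determinant is -40.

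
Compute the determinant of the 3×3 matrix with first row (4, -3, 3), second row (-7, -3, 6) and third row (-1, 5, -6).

The determinant is -18.

Expand along column 1:
  + 4 · |-3 6; 5 -6| = 4·(18 − 30) = -48
  − (-7) · |-3 3; 5 -6| = −(-7)·(18 − 15) = 21
  + (-1) · |-3 3; -3 6| = (-1)·(-18 − (-9)) = 9
Sum: (-48) + (21) + (9) = -18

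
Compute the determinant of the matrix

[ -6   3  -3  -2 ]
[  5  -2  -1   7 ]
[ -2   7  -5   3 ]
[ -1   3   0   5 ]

-826

Expand along row 4 (it has 1 zero):
  − (-1) · M_41   where M_41 = det([3 -3 -2; -2 -1 7; 7 -5 3]) = -103
  + (3) · M_42   where M_42 = det([-6 -3 -2; 5 -1 7; -2 -5 3]) = -51
  + (5) · M_44   where M_44 = det([-6 3 -3; 5 -2 -1; -2 7 -5]) = -114
det = (-1)·(-1)·(-103) + (+1)·(3)·(-51) + (+1)·(5)·(-114) = -826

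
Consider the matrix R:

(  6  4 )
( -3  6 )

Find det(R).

det(R) = 6·6 − 4·(-3) = 36 − (-12) = 48

48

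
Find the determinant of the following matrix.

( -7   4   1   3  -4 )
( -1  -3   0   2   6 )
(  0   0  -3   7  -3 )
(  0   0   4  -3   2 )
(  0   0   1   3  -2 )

The matrix is block upper-triangular with a 2×2 block and a 3×3 block on the diagonal, so its determinant equals the product of the determinants of the diagonal blocks.
det of the 2×2 block = 25
det of the 3×3 block = 25
det = (25)·(25) = 625

625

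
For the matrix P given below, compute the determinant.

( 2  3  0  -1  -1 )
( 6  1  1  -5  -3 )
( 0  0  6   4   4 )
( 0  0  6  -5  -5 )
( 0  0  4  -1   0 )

P is block upper-triangular with a 2×2 block and a 3×3 block on the diagonal, so its determinant equals the product of the determinants of the diagonal blocks.
det of the 2×2 block = -16
det of the 3×3 block = -54
det = (-16)·(-54) = 864

864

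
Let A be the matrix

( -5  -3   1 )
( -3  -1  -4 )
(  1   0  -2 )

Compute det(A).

det(A) = 21

Expand along row 3:
  + 1 · |-3 1; -1 -4| = 1·(12 − (-1)) = 13
  + (-2) · |-5 -3; -3 -1| = (-2)·(5 − 9) = 8
Sum: (13) + (8) = 21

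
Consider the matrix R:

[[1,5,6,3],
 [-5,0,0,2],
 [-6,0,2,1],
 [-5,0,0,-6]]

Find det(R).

Expand along column 2 (it has 3 zeros):
  − (5) · M_12   where M_12 = det([-5 0 2; -6 2 1; -5 0 -6]) = 80
det = (-1)·(5)·(80) = -400

det(R) = -400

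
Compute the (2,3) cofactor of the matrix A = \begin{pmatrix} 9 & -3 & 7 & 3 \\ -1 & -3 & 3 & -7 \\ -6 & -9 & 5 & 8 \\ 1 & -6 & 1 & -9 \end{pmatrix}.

Delete row 2 and column 3; the remaining 3×3 submatrix is [9 -3 3; -6 -9 8; 1 -6 -9].
Its determinant is 1434.
The cofactor carries sign (−1)^(2+3) = −1, so C_{2,3} = −(1434) = -1434.

-1434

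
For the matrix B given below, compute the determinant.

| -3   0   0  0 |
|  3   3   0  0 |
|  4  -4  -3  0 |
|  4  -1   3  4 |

B is lower triangular, so det(B) is the product of the diagonal entries:
det = (-3) · (3) · (-3) · (4) = 108

det(B) = 108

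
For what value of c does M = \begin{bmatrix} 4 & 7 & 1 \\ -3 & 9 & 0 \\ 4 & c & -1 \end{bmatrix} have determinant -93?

0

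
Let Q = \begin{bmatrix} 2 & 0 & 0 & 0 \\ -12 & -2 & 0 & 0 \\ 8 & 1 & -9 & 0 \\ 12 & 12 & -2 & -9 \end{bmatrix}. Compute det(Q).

Q is lower triangular, so det(Q) is the product of the diagonal entries:
det = (2) · (-2) · (-9) · (-9) = -324

det(Q) = -324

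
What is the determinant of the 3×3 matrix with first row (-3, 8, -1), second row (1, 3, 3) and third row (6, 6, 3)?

159

Expand along row 1:
  + (-3) · |3 3; 6 3| = (-3)·(9 − 18) = 27
  − 8 · |1 3; 6 3| = −8·(3 − 18) = 120
  + (-1) · |1 3; 6 6| = (-1)·(6 − 18) = 12
Sum: (27) + (120) + (12) = 159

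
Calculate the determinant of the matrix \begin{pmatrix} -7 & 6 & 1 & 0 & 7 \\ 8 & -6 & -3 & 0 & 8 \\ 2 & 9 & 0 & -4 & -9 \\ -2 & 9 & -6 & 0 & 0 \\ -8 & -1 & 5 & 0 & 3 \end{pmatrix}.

Expand along column 4 (it has 4 zeros):
  − (-4) · M_34   where M_34 = det([-7 6 1 7; 8 -6 -3 8; -2 9 -6 0; -8 -1 5 3]) = 2827
det = (-1)·(-4)·(2827) = 11308

The determinant is 11308.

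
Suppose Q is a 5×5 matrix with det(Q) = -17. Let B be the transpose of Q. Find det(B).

det(Qᵀ) = det(Q).
det(B) = (1)·(-17) = -17

The determinant is -17.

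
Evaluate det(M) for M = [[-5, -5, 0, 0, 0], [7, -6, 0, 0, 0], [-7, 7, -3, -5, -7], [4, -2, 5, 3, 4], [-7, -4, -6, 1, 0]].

-1885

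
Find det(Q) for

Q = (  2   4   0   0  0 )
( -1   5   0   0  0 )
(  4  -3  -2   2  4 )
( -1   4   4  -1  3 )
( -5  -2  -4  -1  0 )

-868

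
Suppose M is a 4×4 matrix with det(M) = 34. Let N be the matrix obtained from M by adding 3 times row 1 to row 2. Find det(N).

Adding a multiple of one row to another leaves the determinant unchanged.
det(N) = (1)·(34) = 34

34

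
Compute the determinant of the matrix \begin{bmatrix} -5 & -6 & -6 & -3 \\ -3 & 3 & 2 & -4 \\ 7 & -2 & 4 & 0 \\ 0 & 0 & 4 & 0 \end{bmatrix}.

Expand along row 4 (it has 3 zeros):
  − (4) · M_43   where M_43 = det([-5 -6 -3; -3 3 -4; 7 -2 0]) = 253
det = (-1)·(4)·(253) = -1012

-1012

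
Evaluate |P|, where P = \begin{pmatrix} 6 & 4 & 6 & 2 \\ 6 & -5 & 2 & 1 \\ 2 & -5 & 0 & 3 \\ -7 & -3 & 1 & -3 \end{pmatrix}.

Expand along row 3 (it has 1 zero):
  + (2) · M_31   where M_31 = det([4 6 2; -5 2 1; -3 1 -3]) = -134
  − (-5) · M_32   where M_32 = det([6 6 2; 6 2 1; -7 1 -3]) = 64
  − (3) · M_34   where M_34 = det([6 4 6; 6 -5 2; -7 -3 1]) = -392
det = (+1)·(2)·(-134) + (-1)·(-5)·(64) + (-1)·(3)·(-392) = 1228

1228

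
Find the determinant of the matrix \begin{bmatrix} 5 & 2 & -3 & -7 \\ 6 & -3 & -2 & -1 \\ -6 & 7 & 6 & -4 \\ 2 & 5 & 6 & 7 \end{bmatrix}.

Expand along row 1:
  + (5) · M_11   where M_11 = det([-3 -2 -1; 7 6 -4; 5 6 7]) = -72
  − (2) · M_12   where M_12 = det([6 -2 -1; -6 6 -4; 2 6 7]) = 376
  + (-3) · M_13   where M_13 = det([6 -3 -1; -6 7 -4; 2 5 7]) = 356
  − (-7) · M_14   where M_14 = det([6 -3 -2; -6 7 6; 2 5 6]) = 16
det = (+1)·(5)·(-72) + (-1)·(2)·(376) + (+1)·(-3)·(356) + (-1)·(-7)·(16) = -2068

-2068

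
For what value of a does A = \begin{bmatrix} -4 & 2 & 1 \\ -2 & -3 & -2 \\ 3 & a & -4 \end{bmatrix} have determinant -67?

0

Expanding along the column containing a, det(A) is linear in a: det(A) = (-10)·a + (-67).
Set (-10)·a + (-67) = -67  ⇒  (-10)·a = 0  ⇒  a = 0.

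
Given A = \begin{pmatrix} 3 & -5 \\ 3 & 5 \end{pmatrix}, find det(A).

30

det(A) = 3·5 − (-5)·3 = 15 − (-15) = 30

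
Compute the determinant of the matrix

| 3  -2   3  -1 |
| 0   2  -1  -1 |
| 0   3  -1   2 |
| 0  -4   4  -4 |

-60

Expand along column 1 (it has 3 zeros):
  + (3) · M_11   where M_11 = det([2 -1 -1; 3 -1 2; -4 4 -4]) = -20
det = (+1)·(3)·(-20) = -60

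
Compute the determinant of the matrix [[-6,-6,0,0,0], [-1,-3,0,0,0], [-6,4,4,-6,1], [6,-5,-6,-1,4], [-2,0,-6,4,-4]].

The matrix is block lower-triangular with a 2×2 block and a 3×3 block on the diagonal, so its determinant equals the product of the determinants of the diagonal blocks.
det of the 2×2 block = 12
det of the 3×3 block = 210
det = (12)·(210) = 2520

2520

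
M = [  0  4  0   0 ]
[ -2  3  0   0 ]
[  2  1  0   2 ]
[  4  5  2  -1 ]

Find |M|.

M is block lower-triangular with a 2×2 block and a 2×2 block on the diagonal, so its determinant equals the product of the determinants of the diagonal blocks.
det of the 2×2 block = 8
det of the 2×2 block = -4
det = (8)·(-4) = -32

-32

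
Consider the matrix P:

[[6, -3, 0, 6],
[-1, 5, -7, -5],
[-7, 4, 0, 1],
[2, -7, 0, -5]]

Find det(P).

Expand along column 3 (it has 3 zeros):
  − (-7) · M_23   where M_23 = det([6 -3 6; -7 4 1; 2 -7 -5]) = 267
det = (-1)·(-7)·(267) = 1869

1869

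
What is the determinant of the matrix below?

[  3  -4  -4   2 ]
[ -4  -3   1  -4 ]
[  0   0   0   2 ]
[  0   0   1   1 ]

50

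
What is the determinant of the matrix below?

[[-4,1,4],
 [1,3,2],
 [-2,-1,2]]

Expand along column 1:
  + (-4) · |3 2; -1 2| = (-4)·(6 − (-2)) = -32
  − 1 · |1 4; -1 2| = −1·(2 − (-4)) = -6
  + (-2) · |1 4; 3 2| = (-2)·(2 − 12) = 20
Sum: (-32) + (-6) + (20) = -18

-18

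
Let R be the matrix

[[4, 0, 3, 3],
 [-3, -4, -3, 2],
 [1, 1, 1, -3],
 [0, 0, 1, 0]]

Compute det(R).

Expand along row 4 (it has 3 zeros):
  − (1) · M_43   where M_43 = det([4 0 3; -3 -4 2; 1 1 -3]) = 43
det = (-1)·(1)·(43) = -43

det(R) = -43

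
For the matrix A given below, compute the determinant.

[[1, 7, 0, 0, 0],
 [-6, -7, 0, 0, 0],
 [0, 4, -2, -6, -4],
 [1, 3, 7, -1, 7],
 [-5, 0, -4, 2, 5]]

A is block lower-triangular with a 2×2 block and a 3×3 block on the diagonal, so its determinant equals the product of the determinants of the diagonal blocks.
det of the 2×2 block = 35
det of the 3×3 block = 376
det = (35)·(376) = 13160

13160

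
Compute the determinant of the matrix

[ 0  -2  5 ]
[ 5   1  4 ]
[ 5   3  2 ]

30

Expand along column 1:
  − 5 · |-2 5; 3 2| = −5·(-4 − 15) = 95
  + 5 · |-2 5; 1 4| = 5·(-8 − 5) = -65
Sum: (95) + (-65) = 30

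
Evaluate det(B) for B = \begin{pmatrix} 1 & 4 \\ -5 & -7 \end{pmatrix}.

13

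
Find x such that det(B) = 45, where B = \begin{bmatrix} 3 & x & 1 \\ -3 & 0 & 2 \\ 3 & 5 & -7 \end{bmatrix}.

-6

Expanding along the row containing x, det(B) is linear in x: det(B) = (-15)·x + (-45).
Set (-15)·x + (-45) = 45  ⇒  (-15)·x = 90  ⇒  x = -6.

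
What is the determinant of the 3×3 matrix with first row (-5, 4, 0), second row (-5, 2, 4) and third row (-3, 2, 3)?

Expand along row 1:
  + (-5) · |2 4; 2 3| = (-5)·(6 − 8) = 10
  − 4 · |-5 4; -3 3| = −4·(-15 − (-12)) = 12
Sum: (10) + (12) = 22

22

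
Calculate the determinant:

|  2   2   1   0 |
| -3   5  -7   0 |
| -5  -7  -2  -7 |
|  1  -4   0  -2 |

-413

Expand along column 4 (it has 2 zeros):
  − (-7) · M_34   where M_34 = det([2 2 1; -3 5 -7; 1 -4 0]) = -63
  + (-2) · M_44   where M_44 = det([2 2 1; -3 5 -7; -5 -7 -2]) = -14
det = (-1)·(-7)·(-63) + (+1)·(-2)·(-14) = -413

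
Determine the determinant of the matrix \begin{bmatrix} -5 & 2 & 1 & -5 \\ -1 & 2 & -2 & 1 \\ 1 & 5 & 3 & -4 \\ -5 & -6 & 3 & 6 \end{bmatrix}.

-939

Expand along row 1:
  + (-5) · M_11   where M_11 = det([2 -2 1; 5 3 -4; -6 3 6]) = 105
  − (2) · M_12   where M_12 = det([-1 -2 1; 1 3 -4; -5 3 6]) = -40
  + (1) · M_13   where M_13 = det([-1 2 1; 1 5 -4; -5 -6 6]) = 41
  − (-5) · M_14   where M_14 = det([-1 2 -2; 1 5 3; -5 -6 3]) = -107
det = (+1)·(-5)·(105) + (-1)·(2)·(-40) + (+1)·(1)·(41) + (-1)·(-5)·(-107) = -939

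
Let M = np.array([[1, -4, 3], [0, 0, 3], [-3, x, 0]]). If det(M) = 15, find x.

x = 7

Expanding along the column containing x, det(M) is linear in x: det(M) = (-3)·x + (36).
Set (-3)·x + (36) = 15  ⇒  (-3)·x = -21  ⇒  x = 7.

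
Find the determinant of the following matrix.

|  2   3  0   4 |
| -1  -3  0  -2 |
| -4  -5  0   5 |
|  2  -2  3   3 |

Expand along column 3 (it has 3 zeros):
  − (3) · M_43   where M_43 = det([2 3 4; -1 -3 -2; -4 -5 5]) = -39
det = (-1)·(3)·(-39) = 117

117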